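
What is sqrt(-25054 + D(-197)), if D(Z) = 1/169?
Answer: 5*I*sqrt(169365)/13 ≈ 158.28*I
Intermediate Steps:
D(Z) = 1/169
sqrt(-25054 + D(-197)) = sqrt(-25054 + 1/169) = sqrt(-4234125/169) = 5*I*sqrt(169365)/13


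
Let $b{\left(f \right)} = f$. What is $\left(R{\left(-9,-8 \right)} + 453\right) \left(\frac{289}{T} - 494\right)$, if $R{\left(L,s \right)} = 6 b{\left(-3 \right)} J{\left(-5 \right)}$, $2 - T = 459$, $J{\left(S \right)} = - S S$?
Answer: $- \frac{204120441}{457} \approx -4.4665 \cdot 10^{5}$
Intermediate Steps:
$J{\left(S \right)} = - S^{2}$
$T = -457$ ($T = 2 - 459 = -457$)
$R{\left(L,s \right)} = 450$ ($R{\left(L,s \right)} = 6 \left(-3\right) \left(- \left(-5\right)^{2}\right) = - 18 \left(\left(-1\right) 25\right) = \left(-18\right) \left(-25\right) = 450$)
$\left(R{\left(-9,-8 \right)} + 453\right) \left(\frac{289}{T} - 494\right) = \left(450 + 453\right) \left(\frac{289}{-457} - 494\right) = 903 \left(289 \left(- \frac{1}{457}\right) - 494\right) = 903 \left(- \frac{289}{457} - 494\right) = 903 \left(- \frac{226047}{457}\right) = - \frac{204120441}{457}$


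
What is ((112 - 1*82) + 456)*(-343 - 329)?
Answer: -326592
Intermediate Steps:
((112 - 1*82) + 456)*(-343 - 329) = ((112 - 82) + 456)*(-672) = (30 + 456)*(-672) = 486*(-672) = -326592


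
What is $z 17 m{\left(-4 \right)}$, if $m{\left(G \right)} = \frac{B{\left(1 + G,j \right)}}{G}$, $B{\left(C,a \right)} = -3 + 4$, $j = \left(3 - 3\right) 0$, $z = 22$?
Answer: $- \frac{187}{2} \approx -93.5$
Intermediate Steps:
$j = 0$ ($j = 0 \cdot 0 = 0$)
$B{\left(C,a \right)} = 1$
$m{\left(G \right)} = \frac{1}{G}$ ($m{\left(G \right)} = 1 \frac{1}{G} = \frac{1}{G}$)
$z 17 m{\left(-4 \right)} = \frac{22 \cdot 17}{-4} = 374 \left(- \frac{1}{4}\right) = - \frac{187}{2}$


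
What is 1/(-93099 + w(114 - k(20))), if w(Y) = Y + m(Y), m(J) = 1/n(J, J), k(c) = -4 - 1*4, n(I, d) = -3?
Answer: -3/278932 ≈ -1.0755e-5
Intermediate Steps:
k(c) = -8 (k(c) = -4 - 4 = -8)
m(J) = -1/3 (m(J) = 1/(-3) = -1/3)
w(Y) = -1/3 + Y (w(Y) = Y - 1/3 = -1/3 + Y)
1/(-93099 + w(114 - k(20))) = 1/(-93099 + (-1/3 + (114 - 1*(-8)))) = 1/(-93099 + (-1/3 + (114 + 8))) = 1/(-93099 + (-1/3 + 122)) = 1/(-93099 + 365/3) = 1/(-278932/3) = -3/278932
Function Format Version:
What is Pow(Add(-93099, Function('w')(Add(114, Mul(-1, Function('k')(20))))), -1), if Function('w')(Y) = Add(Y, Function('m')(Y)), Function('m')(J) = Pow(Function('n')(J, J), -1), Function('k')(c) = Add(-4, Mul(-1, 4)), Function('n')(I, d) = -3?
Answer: Rational(-3, 278932) ≈ -1.0755e-5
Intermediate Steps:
Function('k')(c) = -8 (Function('k')(c) = Add(-4, -4) = -8)
Function('m')(J) = Rational(-1, 3) (Function('m')(J) = Pow(-3, -1) = Rational(-1, 3))
Function('w')(Y) = Add(Rational(-1, 3), Y) (Function('w')(Y) = Add(Y, Rational(-1, 3)) = Add(Rational(-1, 3), Y))
Pow(Add(-93099, Function('w')(Add(114, Mul(-1, Function('k')(20))))), -1) = Pow(Add(-93099, Add(Rational(-1, 3), Add(114, Mul(-1, -8)))), -1) = Pow(Add(-93099, Add(Rational(-1, 3), Add(114, 8))), -1) = Pow(Add(-93099, Add(Rational(-1, 3), 122)), -1) = Pow(Add(-93099, Rational(365, 3)), -1) = Pow(Rational(-278932, 3), -1) = Rational(-3, 278932)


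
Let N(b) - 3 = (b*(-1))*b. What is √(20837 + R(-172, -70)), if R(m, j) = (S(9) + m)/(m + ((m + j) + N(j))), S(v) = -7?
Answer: √587744396146/5311 ≈ 144.35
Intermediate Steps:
N(b) = 3 - b² (N(b) = 3 + (b*(-1))*b = 3 + (-b)*b = 3 - b²)
R(m, j) = (-7 + m)/(3 + j - j² + 2*m) (R(m, j) = (-7 + m)/(m + ((m + j) + (3 - j²))) = (-7 + m)/(m + ((j + m) + (3 - j²))) = (-7 + m)/(m + (3 + j + m - j²)) = (-7 + m)/(3 + j - j² + 2*m))
√(20837 + R(-172, -70)) = √(20837 + (-7 - 172)/(3 - 70 - 1*(-70)² + 2*(-172))) = √(20837 - 179/(3 - 70 - 1*4900 - 344)) = √(20837 - 179/(3 - 70 - 4900 - 344)) = √(20837 - 179/(-5311)) = √(20837 - 1/5311*(-179)) = √(20837 + 179/5311) = √(110665486/5311) = √587744396146/5311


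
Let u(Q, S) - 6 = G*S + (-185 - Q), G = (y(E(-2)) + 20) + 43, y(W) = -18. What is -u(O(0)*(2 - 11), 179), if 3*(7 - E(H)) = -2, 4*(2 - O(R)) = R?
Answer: -7894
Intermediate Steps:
O(R) = 2 - R/4
E(H) = 23/3 (E(H) = 7 - ⅓*(-2) = 7 + ⅔ = 23/3)
G = 45 (G = (-18 + 20) + 43 = 2 + 43 = 45)
u(Q, S) = -179 - Q + 45*S (u(Q, S) = 6 + (45*S + (-185 - Q)) = 6 + (-185 - Q + 45*S) = -179 - Q + 45*S)
-u(O(0)*(2 - 11), 179) = -(-179 - (2 - ¼*0)*(2 - 11) + 45*179) = -(-179 - (2 + 0)*(-9) + 8055) = -(-179 - 2*(-9) + 8055) = -(-179 - 1*(-18) + 8055) = -(-179 + 18 + 8055) = -1*7894 = -7894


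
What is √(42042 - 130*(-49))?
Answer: 14*√247 ≈ 220.03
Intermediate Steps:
√(42042 - 130*(-49)) = √(42042 + 6370) = √48412 = 14*√247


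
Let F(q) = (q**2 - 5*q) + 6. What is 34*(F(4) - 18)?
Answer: -544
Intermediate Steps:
F(q) = 6 + q**2 - 5*q
34*(F(4) - 18) = 34*((6 + 4**2 - 5*4) - 18) = 34*((6 + 16 - 20) - 18) = 34*(2 - 18) = 34*(-16) = -544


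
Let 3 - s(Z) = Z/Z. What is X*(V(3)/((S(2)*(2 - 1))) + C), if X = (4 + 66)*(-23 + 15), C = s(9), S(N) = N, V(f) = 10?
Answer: -3920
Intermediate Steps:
s(Z) = 2 (s(Z) = 3 - Z/Z = 3 - 1*1 = 3 - 1 = 2)
C = 2
X = -560 (X = 70*(-8) = -560)
X*(V(3)/((S(2)*(2 - 1))) + C) = -560*(10/((2*(2 - 1))) + 2) = -560*(10/((2*1)) + 2) = -560*(10/2 + 2) = -560*(10*(½) + 2) = -560*(5 + 2) = -560*7 = -3920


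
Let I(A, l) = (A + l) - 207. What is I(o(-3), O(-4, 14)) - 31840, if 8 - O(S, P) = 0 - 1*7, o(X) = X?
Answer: -32035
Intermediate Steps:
O(S, P) = 15 (O(S, P) = 8 - (0 - 1*7) = 8 - (0 - 7) = 8 - 1*(-7) = 8 + 7 = 15)
I(A, l) = -207 + A + l
I(o(-3), O(-4, 14)) - 31840 = (-207 - 3 + 15) - 31840 = -195 - 31840 = -32035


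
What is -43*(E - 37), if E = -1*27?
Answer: 2752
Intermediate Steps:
E = -27
-43*(E - 37) = -43*(-27 - 37) = -43*(-64) = 2752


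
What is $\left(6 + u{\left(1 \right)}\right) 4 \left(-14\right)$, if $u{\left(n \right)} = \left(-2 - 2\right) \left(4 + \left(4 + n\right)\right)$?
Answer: $1680$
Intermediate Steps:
$u{\left(n \right)} = -32 - 4 n$ ($u{\left(n \right)} = - 4 \left(8 + n\right) = -32 - 4 n$)
$\left(6 + u{\left(1 \right)}\right) 4 \left(-14\right) = \left(6 - 36\right) 4 \left(-14\right) = \left(-30\right) 4 \left(-14\right) = \left(-120\right) \left(-14\right) = 1680$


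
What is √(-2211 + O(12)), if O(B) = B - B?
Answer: I*√2211 ≈ 47.021*I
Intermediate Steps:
O(B) = 0
√(-2211 + O(12)) = √(-2211 + 0) = √(-2211) = I*√2211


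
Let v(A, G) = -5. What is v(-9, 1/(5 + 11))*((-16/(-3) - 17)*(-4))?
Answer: -700/3 ≈ -233.33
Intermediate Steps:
v(-9, 1/(5 + 11))*((-16/(-3) - 17)*(-4)) = -5*(-16/(-3) - 17)*(-4) = -5*(-16*(-1/3) - 17)*(-4) = -5*(16/3 - 17)*(-4) = -(-175)*(-4)/3 = -5*140/3 = -700/3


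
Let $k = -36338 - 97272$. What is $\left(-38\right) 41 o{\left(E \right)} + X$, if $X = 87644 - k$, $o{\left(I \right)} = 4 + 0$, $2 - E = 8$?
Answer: $215022$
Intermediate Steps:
$k = -133610$
$E = -6$ ($E = 2 - 8 = -6$)
$o{\left(I \right)} = 4$
$X = 221254$ ($X = 87644 - -133610 = 87644 + 133610 = 221254$)
$\left(-38\right) 41 o{\left(E \right)} + X = \left(-38\right) 41 \cdot 4 + 221254 = \left(-1558\right) 4 + 221254 = -6232 + 221254 = 215022$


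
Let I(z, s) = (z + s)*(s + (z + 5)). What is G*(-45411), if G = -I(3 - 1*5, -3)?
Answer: 0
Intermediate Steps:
I(z, s) = (s + z)*(5 + s + z) (I(z, s) = (s + z)*(s + (5 + z)) = (s + z)*(5 + s + z))
G = 0 (G = -((-3)² + (3 - 1*5)² + 5*(-3) + 5*(3 - 1*5) + 2*(-3)*(3 - 1*5)) = -(9 + (3 - 5)² - 15 + 5*(3 - 5) + 2*(-3)*(3 - 5)) = -(9 + (-2)² - 15 + 5*(-2) + 2*(-3)*(-2)) = -(9 + 4 - 15 - 10 + 12) = -1*0 = 0)
G*(-45411) = 0*(-45411) = 0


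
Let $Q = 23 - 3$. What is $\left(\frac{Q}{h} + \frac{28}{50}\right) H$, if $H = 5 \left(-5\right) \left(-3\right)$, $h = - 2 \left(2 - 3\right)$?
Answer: $792$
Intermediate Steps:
$h = 2$ ($h = \left(-2\right) \left(-1\right) = 2$)
$Q = 20$ ($Q = 23 - 3 = 20$)
$H = 75$ ($H = \left(-25\right) \left(-3\right) = 75$)
$\left(\frac{Q}{h} + \frac{28}{50}\right) H = \left(\frac{20}{2} + \frac{28}{50}\right) 75 = \left(20 \cdot \frac{1}{2} + 28 \cdot \frac{1}{50}\right) 75 = \left(10 + \frac{14}{25}\right) 75 = \frac{264}{25} \cdot 75 = 792$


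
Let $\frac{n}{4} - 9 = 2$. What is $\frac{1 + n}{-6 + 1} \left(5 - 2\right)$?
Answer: $-27$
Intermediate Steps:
$n = 44$ ($n = 36 + 4 \cdot 2 = 36 + 8 = 44$)
$\frac{1 + n}{-6 + 1} \left(5 - 2\right) = \frac{1 + 44}{-6 + 1} \left(5 - 2\right) = \frac{45}{-5} \cdot 3 = 45 \left(- \frac{1}{5}\right) 3 = \left(-9\right) 3 = -27$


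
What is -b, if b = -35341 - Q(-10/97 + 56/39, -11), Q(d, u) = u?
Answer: 35330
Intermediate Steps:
b = -35330 (b = -35341 - 1*(-11) = -35341 + 11 = -35330)
-b = -1*(-35330) = 35330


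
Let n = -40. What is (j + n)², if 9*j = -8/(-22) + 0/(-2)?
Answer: 15649936/9801 ≈ 1596.8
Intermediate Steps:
j = 4/99 (j = (-8/(-22) + 0/(-2))/9 = (-8*(-1/22) + 0*(-½))/9 = (4/11 + 0)/9 = (⅑)*(4/11) = 4/99 ≈ 0.040404)
(j + n)² = (4/99 - 40)² = (-3956/99)² = 15649936/9801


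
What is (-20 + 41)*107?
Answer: 2247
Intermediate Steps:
(-20 + 41)*107 = 21*107 = 2247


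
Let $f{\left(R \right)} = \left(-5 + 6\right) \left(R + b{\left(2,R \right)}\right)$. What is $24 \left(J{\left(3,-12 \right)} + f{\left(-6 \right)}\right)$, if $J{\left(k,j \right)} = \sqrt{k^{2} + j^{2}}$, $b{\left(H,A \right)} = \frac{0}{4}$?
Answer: $-144 + 72 \sqrt{17} \approx 152.86$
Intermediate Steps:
$b{\left(H,A \right)} = 0$ ($b{\left(H,A \right)} = 0 \cdot \frac{1}{4} = 0$)
$J{\left(k,j \right)} = \sqrt{j^{2} + k^{2}}$
$f{\left(R \right)} = R$ ($f{\left(R \right)} = \left(-5 + 6\right) \left(R + 0\right) = 1 R = R$)
$24 \left(J{\left(3,-12 \right)} + f{\left(-6 \right)}\right) = 24 \left(\sqrt{\left(-12\right)^{2} + 3^{2}} - 6\right) = 24 \left(\sqrt{144 + 9} - 6\right) = 24 \left(\sqrt{153} - 6\right) = 24 \left(3 \sqrt{17} - 6\right) = 24 \left(-6 + 3 \sqrt{17}\right) = -144 + 72 \sqrt{17}$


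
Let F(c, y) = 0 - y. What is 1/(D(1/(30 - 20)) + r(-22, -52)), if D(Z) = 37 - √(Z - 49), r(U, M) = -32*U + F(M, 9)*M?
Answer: 4030/4872433 + I*√4890/14617299 ≈ 0.0008271 + 4.784e-6*I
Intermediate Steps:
F(c, y) = -y
r(U, M) = -32*U - 9*M (r(U, M) = -32*U + (-1*9)*M = -32*U - 9*M)
D(Z) = 37 - √(-49 + Z)
1/(D(1/(30 - 20)) + r(-22, -52)) = 1/((37 - √(-49 + 1/(30 - 20))) + (-32*(-22) - 9*(-52))) = 1/((37 - √(-49 + 1/10)) + (704 + 468)) = 1/((37 - √(-49 + ⅒)) + 1172) = 1/((37 - √(-489/10)) + 1172) = 1/((37 - I*√4890/10) + 1172) = 1/(1209 - I*√4890/10)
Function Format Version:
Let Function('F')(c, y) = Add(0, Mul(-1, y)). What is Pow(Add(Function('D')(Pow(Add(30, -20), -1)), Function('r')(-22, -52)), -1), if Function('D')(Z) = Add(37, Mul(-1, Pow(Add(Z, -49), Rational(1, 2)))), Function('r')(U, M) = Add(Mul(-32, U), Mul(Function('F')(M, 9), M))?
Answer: Add(Rational(4030, 4872433), Mul(Rational(1, 14617299), I, Pow(4890, Rational(1, 2)))) ≈ Add(0.00082710, Mul(4.7840e-6, I))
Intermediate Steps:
Function('F')(c, y) = Mul(-1, y)
Function('r')(U, M) = Add(Mul(-32, U), Mul(-9, M)) (Function('r')(U, M) = Add(Mul(-32, U), Mul(Mul(-1, 9), M)) = Add(Mul(-32, U), Mul(-9, M)))
Function('D')(Z) = Add(37, Mul(-1, Pow(Add(-49, Z), Rational(1, 2))))
Pow(Add(Function('D')(Pow(Add(30, -20), -1)), Function('r')(-22, -52)), -1) = Pow(Add(Add(37, Mul(-1, Pow(Add(-49, Pow(Add(30, -20), -1)), Rational(1, 2)))), Add(Mul(-32, -22), Mul(-9, -52))), -1) = Pow(Add(Add(37, Mul(-1, Pow(Add(-49, Pow(10, -1)), Rational(1, 2)))), Add(704, 468)), -1) = Pow(Add(Add(37, Mul(-1, Pow(Add(-49, Rational(1, 10)), Rational(1, 2)))), 1172), -1) = Pow(Add(Add(37, Mul(-1, Pow(Rational(-489, 10), Rational(1, 2)))), 1172), -1) = Pow(Add(Add(37, Mul(-1, Mul(Rational(1, 10), I, Pow(4890, Rational(1, 2))))), 1172), -1) = Pow(Add(Add(37, Mul(Rational(-1, 10), I, Pow(4890, Rational(1, 2)))), 1172), -1) = Pow(Add(1209, Mul(Rational(-1, 10), I, Pow(4890, Rational(1, 2)))), -1)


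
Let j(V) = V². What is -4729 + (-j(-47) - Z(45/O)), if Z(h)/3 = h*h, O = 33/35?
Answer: -1666373/121 ≈ -13772.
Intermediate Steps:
O = 33/35 (O = 33*(1/35) = 33/35 ≈ 0.94286)
Z(h) = 3*h² (Z(h) = 3*(h*h) = 3*h²)
-4729 + (-j(-47) - Z(45/O)) = -4729 + (-1*(-47)² - 3*(45/(33/35))²) = -4729 + (-1*2209 - 3*(45*(35/33))²) = -4729 + (-2209 - 3*(525/11)²) = -4729 + (-2209 - 3*275625/121) = -4729 + (-2209 - 1*826875/121) = -4729 + (-2209 - 826875/121) = -4729 - 1094164/121 = -1666373/121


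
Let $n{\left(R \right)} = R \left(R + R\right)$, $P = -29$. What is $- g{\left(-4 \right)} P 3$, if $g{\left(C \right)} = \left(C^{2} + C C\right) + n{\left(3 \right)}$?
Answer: $4350$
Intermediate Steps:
$n{\left(R \right)} = 2 R^{2}$ ($n{\left(R \right)} = R 2 R = 2 R^{2}$)
$g{\left(C \right)} = 18 + 2 C^{2}$ ($g{\left(C \right)} = \left(C^{2} + C C\right) + 2 \cdot 3^{2} = \left(C^{2} + C^{2}\right) + 2 \cdot 9 = 2 C^{2} + 18 = 18 + 2 C^{2}$)
$- g{\left(-4 \right)} P 3 = - \left(18 + 2 \left(-4\right)^{2}\right) \left(-29\right) 3 = - \left(18 + 2 \cdot 16\right) \left(-29\right) 3 = - \left(18 + 32\right) \left(-29\right) 3 = - 50 \left(-29\right) 3 = - \left(-1450\right) 3 = \left(-1\right) \left(-4350\right) = 4350$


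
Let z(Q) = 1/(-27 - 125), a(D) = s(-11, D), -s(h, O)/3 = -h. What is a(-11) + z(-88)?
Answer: -5017/152 ≈ -33.007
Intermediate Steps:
s(h, O) = 3*h (s(h, O) = -(-3)*h = 3*h)
a(D) = -33 (a(D) = 3*(-11) = -33)
z(Q) = -1/152 (z(Q) = 1/(-152) = -1/152)
a(-11) + z(-88) = -33 - 1/152 = -5017/152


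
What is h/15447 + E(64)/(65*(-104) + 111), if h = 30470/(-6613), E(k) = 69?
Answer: -7251014789/679202072139 ≈ -0.010676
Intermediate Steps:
h = -30470/6613 (h = 30470*(-1/6613) = -30470/6613 ≈ -4.6076)
h/15447 + E(64)/(65*(-104) + 111) = -30470/6613/15447 + 69/(65*(-104) + 111) = -30470/6613*1/15447 + 69/(-6760 + 111) = -30470/102151011 + 69/(-6649) = -30470/102151011 + 69*(-1/6649) = -30470/102151011 - 69/6649 = -7251014789/679202072139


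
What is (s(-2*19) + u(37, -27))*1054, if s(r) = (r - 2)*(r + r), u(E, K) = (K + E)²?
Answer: 3309560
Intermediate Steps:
u(E, K) = (E + K)²
s(r) = 2*r*(-2 + r) (s(r) = (-2 + r)*(2*r) = 2*r*(-2 + r))
(s(-2*19) + u(37, -27))*1054 = (2*(-2*19)*(-2 - 2*19) + (37 - 27)²)*1054 = (2*(-38)*(-2 - 38) + 10²)*1054 = (2*(-38)*(-40) + 100)*1054 = (3040 + 100)*1054 = 3140*1054 = 3309560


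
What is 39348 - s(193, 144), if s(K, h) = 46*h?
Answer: 32724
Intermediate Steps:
39348 - s(193, 144) = 39348 - 46*144 = 39348 - 1*6624 = 39348 - 6624 = 32724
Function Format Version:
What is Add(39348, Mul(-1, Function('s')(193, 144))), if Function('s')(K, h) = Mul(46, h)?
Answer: 32724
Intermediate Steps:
Add(39348, Mul(-1, Function('s')(193, 144))) = Add(39348, Mul(-1, Mul(46, 144))) = Add(39348, Mul(-1, 6624)) = Add(39348, -6624) = 32724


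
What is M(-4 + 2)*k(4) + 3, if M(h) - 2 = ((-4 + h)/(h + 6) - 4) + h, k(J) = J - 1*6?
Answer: 14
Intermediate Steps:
k(J) = -6 + J (k(J) = J - 6 = -6 + J)
M(h) = -2 + h + (-4 + h)/(6 + h) (M(h) = 2 + (((-4 + h)/(h + 6) - 4) + h) = 2 + (((-4 + h)/(6 + h) - 4) + h) = 2 + ((-4 + (-4 + h)/(6 + h)) + h) = 2 + (-4 + h + (-4 + h)/(6 + h)) = -2 + h + (-4 + h)/(6 + h))
M(-4 + 2)*k(4) + 3 = ((-16 + (-4 + 2)**2 + 5*(-4 + 2))/(6 + (-4 + 2)))*(-6 + 4) + 3 = ((-16 + (-2)**2 + 5*(-2))/(6 - 2))*(-2) + 3 = ((-16 + 4 - 10)/4)*(-2) + 3 = ((1/4)*(-22))*(-2) + 3 = -11/2*(-2) + 3 = 11 + 3 = 14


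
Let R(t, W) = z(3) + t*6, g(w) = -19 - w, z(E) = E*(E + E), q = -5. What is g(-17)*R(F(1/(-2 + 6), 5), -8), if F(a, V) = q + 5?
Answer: -36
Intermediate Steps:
z(E) = 2*E² (z(E) = E*(2*E) = 2*E²)
F(a, V) = 0 (F(a, V) = -5 + 5 = 0)
R(t, W) = 18 + 6*t (R(t, W) = 2*3² + t*6 = 2*9 + 6*t = 18 + 6*t)
g(-17)*R(F(1/(-2 + 6), 5), -8) = (-19 - 1*(-17))*(18 + 6*0) = (-19 + 17)*(18 + 0) = -2*18 = -36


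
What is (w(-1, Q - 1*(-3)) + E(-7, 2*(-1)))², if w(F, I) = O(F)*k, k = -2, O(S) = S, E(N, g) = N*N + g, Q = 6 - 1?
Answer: 2401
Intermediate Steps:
Q = 5
E(N, g) = g + N² (E(N, g) = N² + g = g + N²)
w(F, I) = -2*F (w(F, I) = F*(-2) = -2*F)
(w(-1, Q - 1*(-3)) + E(-7, 2*(-1)))² = (-2*(-1) + (2*(-1) + (-7)²))² = (2 + (-2 + 49))² = (2 + 47)² = 49² = 2401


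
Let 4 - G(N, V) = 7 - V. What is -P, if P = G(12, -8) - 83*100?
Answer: 8311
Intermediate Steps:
G(N, V) = -3 + V (G(N, V) = 4 - (7 - V) = 4 + (-7 + V) = -3 + V)
P = -8311 (P = (-3 - 8) - 83*100 = -11 - 8300 = -8311)
-P = -1*(-8311) = 8311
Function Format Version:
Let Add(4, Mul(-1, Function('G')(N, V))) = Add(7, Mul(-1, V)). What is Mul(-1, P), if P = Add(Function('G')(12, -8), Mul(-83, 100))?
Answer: 8311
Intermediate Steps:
Function('G')(N, V) = Add(-3, V) (Function('G')(N, V) = Add(4, Mul(-1, Add(7, Mul(-1, V)))) = Add(4, Add(-7, V)) = Add(-3, V))
P = -8311 (P = Add(Add(-3, -8), Mul(-83, 100)) = Add(-11, -8300) = -8311)
Mul(-1, P) = Mul(-1, -8311) = 8311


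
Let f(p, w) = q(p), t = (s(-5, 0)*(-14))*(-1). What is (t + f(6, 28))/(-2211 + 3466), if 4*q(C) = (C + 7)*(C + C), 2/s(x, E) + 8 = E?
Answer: 71/2510 ≈ 0.028287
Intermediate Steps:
s(x, E) = 2/(-8 + E)
t = -7/2 (t = ((2/(-8 + 0))*(-14))*(-1) = ((2/(-8))*(-14))*(-1) = ((2*(-1/8))*(-14))*(-1) = -1/4*(-14)*(-1) = (7/2)*(-1) = -7/2 ≈ -3.5000)
q(C) = C*(7 + C)/2 (q(C) = ((C + 7)*(C + C))/4 = ((7 + C)*(2*C))/4 = (2*C*(7 + C))/4 = C*(7 + C)/2)
f(p, w) = p*(7 + p)/2
(t + f(6, 28))/(-2211 + 3466) = (-7/2 + (1/2)*6*(7 + 6))/(-2211 + 3466) = (-7/2 + (1/2)*6*13)/1255 = (-7/2 + 39)*(1/1255) = (71/2)*(1/1255) = 71/2510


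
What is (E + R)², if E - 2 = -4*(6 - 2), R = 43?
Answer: 841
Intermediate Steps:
E = -14 (E = 2 - 4*(6 - 2) = 2 - 4*4 = 2 - 16 = -14)
(E + R)² = (-14 + 43)² = 29² = 841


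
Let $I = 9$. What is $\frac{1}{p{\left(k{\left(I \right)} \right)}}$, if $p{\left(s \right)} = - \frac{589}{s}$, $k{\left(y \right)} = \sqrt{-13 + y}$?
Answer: $- \frac{2 i}{589} \approx - 0.0033956 i$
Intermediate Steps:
$\frac{1}{p{\left(k{\left(I \right)} \right)}} = \frac{1}{\left(-589\right) \frac{1}{\sqrt{-13 + 9}}} = \frac{1}{\left(-589\right) \frac{1}{\sqrt{-4}}} = \frac{1}{\left(-589\right) \frac{1}{2 i}} = \frac{1}{\left(-589\right) \left(- \frac{i}{2}\right)} = \frac{1}{\frac{589}{2} i} = - \frac{2 i}{589}$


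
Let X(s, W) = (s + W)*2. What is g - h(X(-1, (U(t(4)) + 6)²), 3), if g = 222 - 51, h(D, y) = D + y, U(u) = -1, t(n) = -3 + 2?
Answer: 120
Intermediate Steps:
t(n) = -1
X(s, W) = 2*W + 2*s (X(s, W) = (W + s)*2 = 2*W + 2*s)
g = 171
g - h(X(-1, (U(t(4)) + 6)²), 3) = 171 - ((2*(-1 + 6)² + 2*(-1)) + 3) = 171 - ((2*5² - 2) + 3) = 171 - ((2*25 - 2) + 3) = 171 - ((50 - 2) + 3) = 171 - (48 + 3) = 171 - 1*51 = 171 - 51 = 120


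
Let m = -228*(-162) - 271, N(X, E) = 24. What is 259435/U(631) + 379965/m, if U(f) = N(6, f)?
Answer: 1904260687/175992 ≈ 10820.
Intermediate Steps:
U(f) = 24
m = 36665 (m = 36936 - 271 = 36665)
259435/U(631) + 379965/m = 259435/24 + 379965/36665 = 259435*(1/24) + 379965*(1/36665) = 259435/24 + 75993/7333 = 1904260687/175992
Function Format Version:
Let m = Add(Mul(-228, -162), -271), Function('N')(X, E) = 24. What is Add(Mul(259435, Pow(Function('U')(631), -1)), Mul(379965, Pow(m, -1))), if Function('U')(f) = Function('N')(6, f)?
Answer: Rational(1904260687, 175992) ≈ 10820.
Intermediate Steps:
Function('U')(f) = 24
m = 36665 (m = Add(36936, -271) = 36665)
Add(Mul(259435, Pow(Function('U')(631), -1)), Mul(379965, Pow(m, -1))) = Add(Mul(259435, Pow(24, -1)), Mul(379965, Pow(36665, -1))) = Add(Mul(259435, Rational(1, 24)), Mul(379965, Rational(1, 36665))) = Add(Rational(259435, 24), Rational(75993, 7333)) = Rational(1904260687, 175992)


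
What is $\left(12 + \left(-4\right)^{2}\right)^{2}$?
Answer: $784$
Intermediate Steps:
$\left(12 + \left(-4\right)^{2}\right)^{2} = \left(12 + 16\right)^{2} = 28^{2} = 784$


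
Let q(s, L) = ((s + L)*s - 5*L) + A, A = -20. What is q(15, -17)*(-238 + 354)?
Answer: 4060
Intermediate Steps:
q(s, L) = -20 - 5*L + s*(L + s) (q(s, L) = ((s + L)*s - 5*L) - 20 = ((L + s)*s - 5*L) - 20 = (s*(L + s) - 5*L) - 20 = (-5*L + s*(L + s)) - 20 = -20 - 5*L + s*(L + s))
q(15, -17)*(-238 + 354) = (-20 + 15² - 5*(-17) - 17*15)*(-238 + 354) = (-20 + 225 + 85 - 255)*116 = 35*116 = 4060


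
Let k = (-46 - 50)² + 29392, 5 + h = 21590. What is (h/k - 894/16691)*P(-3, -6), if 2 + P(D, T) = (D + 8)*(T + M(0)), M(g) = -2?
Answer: -6840953343/322203064 ≈ -21.232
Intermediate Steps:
h = 21585 (h = -5 + 21590 = 21585)
k = 38608 (k = (-96)² + 29392 = 9216 + 29392 = 38608)
P(D, T) = -2 + (-2 + T)*(8 + D) (P(D, T) = -2 + (D + 8)*(T - 2) = -2 + (8 + D)*(-2 + T) = -2 + (-2 + T)*(8 + D))
(h/k - 894/16691)*P(-3, -6) = (21585/38608 - 894/16691)*(-18 - 2*(-3) + 8*(-6) - 3*(-6)) = (21585*(1/38608) - 894*1/16691)*(-18 + 6 - 48 + 18) = (21585/38608 - 894/16691)*(-42) = (325759683/644406128)*(-42) = -6840953343/322203064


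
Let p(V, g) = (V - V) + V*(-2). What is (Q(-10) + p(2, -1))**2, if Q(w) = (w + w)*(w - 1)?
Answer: 46656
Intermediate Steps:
Q(w) = 2*w*(-1 + w) (Q(w) = (2*w)*(-1 + w) = 2*w*(-1 + w))
p(V, g) = -2*V (p(V, g) = 0 - 2*V = -2*V)
(Q(-10) + p(2, -1))**2 = (2*(-10)*(-1 - 10) - 2*2)**2 = (2*(-10)*(-11) - 4)**2 = (220 - 4)**2 = 216**2 = 46656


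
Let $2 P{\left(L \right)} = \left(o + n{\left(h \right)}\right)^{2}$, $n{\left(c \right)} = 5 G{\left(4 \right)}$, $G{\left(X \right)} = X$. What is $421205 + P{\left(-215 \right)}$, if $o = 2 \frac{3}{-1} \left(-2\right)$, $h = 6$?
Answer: $421717$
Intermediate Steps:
$n{\left(c \right)} = 20$ ($n{\left(c \right)} = 5 \cdot 4 = 20$)
$o = 12$ ($o = 2 \cdot 3 \left(-1\right) \left(-2\right) = 2 \left(-3\right) \left(-2\right) = \left(-6\right) \left(-2\right) = 12$)
$P{\left(L \right)} = 512$ ($P{\left(L \right)} = \frac{\left(12 + 20\right)^{2}}{2} = \frac{32^{2}}{2} = \frac{1}{2} \cdot 1024 = 512$)
$421205 + P{\left(-215 \right)} = 421205 + 512 = 421717$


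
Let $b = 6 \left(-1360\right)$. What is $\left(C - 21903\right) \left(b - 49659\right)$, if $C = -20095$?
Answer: $2428282362$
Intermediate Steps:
$b = -8160$
$\left(C - 21903\right) \left(b - 49659\right) = \left(-20095 - 21903\right) \left(-8160 - 49659\right) = \left(-41998\right) \left(-57819\right) = 2428282362$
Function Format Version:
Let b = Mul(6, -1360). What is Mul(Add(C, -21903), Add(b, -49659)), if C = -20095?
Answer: 2428282362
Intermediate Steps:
b = -8160
Mul(Add(C, -21903), Add(b, -49659)) = Mul(Add(-20095, -21903), Add(-8160, -49659)) = Mul(-41998, -57819) = 2428282362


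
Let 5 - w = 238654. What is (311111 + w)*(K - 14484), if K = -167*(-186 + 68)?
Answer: 378396564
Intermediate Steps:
w = -238649 (w = 5 - 1*238654 = 5 - 238654 = -238649)
K = 19706 (K = -167*(-118) = 19706)
(311111 + w)*(K - 14484) = (311111 - 238649)*(19706 - 14484) = 72462*5222 = 378396564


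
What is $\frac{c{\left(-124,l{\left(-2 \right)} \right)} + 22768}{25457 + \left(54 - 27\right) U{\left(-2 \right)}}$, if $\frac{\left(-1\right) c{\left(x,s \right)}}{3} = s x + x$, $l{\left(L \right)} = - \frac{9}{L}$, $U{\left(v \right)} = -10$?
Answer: $\frac{24814}{25187} \approx 0.98519$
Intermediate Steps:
$c{\left(x,s \right)} = - 3 x - 3 s x$ ($c{\left(x,s \right)} = - 3 \left(s x + x\right) = - 3 \left(x + s x\right) = - 3 x - 3 s x$)
$\frac{c{\left(-124,l{\left(-2 \right)} \right)} + 22768}{25457 + \left(54 - 27\right) U{\left(-2 \right)}} = \frac{\left(-3\right) \left(-124\right) \left(1 - \frac{9}{-2}\right) + 22768}{25457 + \left(54 - 27\right) \left(-10\right)} = \frac{\left(-3\right) \left(-124\right) \left(1 - - \frac{9}{2}\right) + 22768}{25457 + 27 \left(-10\right)} = \frac{\left(-3\right) \left(-124\right) \left(1 + \frac{9}{2}\right) + 22768}{25457 - 270} = \frac{\left(-3\right) \left(-124\right) \frac{11}{2} + 22768}{25187} = \left(2046 + 22768\right) \frac{1}{25187} = 24814 \cdot \frac{1}{25187} = \frac{24814}{25187}$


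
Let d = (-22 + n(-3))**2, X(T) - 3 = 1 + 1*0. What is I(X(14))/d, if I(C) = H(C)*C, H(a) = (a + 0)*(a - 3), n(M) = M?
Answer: 16/625 ≈ 0.025600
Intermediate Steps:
X(T) = 4 (X(T) = 3 + (1 + 1*0) = 3 + (1 + 0) = 3 + 1 = 4)
H(a) = a*(-3 + a)
d = 625 (d = (-22 - 3)**2 = (-25)**2 = 625)
I(C) = C**2*(-3 + C) (I(C) = (C*(-3 + C))*C = C**2*(-3 + C))
I(X(14))/d = (4**2*(-3 + 4))/625 = (16*1)*(1/625) = 16*(1/625) = 16/625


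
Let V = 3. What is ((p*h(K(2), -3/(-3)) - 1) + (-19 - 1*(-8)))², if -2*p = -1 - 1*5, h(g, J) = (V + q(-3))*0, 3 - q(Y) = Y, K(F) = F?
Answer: 144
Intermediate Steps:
q(Y) = 3 - Y
h(g, J) = 0 (h(g, J) = (3 + (3 - 1*(-3)))*0 = (3 + (3 + 3))*0 = (3 + 6)*0 = 9*0 = 0)
p = 3 (p = -(-1 - 1*5)/2 = -(-1 - 5)/2 = -½*(-6) = 3)
((p*h(K(2), -3/(-3)) - 1) + (-19 - 1*(-8)))² = ((3*0 - 1) + (-19 - 1*(-8)))² = ((0 - 1) + (-19 + 8))² = (-1 - 11)² = (-12)² = 144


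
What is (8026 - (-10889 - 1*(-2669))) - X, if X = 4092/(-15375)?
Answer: 83262114/5125 ≈ 16246.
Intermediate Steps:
X = -1364/5125 (X = 4092*(-1/15375) = -1364/5125 ≈ -0.26615)
(8026 - (-10889 - 1*(-2669))) - X = (8026 - (-10889 - 1*(-2669))) - 1*(-1364/5125) = (8026 - (-10889 + 2669)) + 1364/5125 = (8026 - 1*(-8220)) + 1364/5125 = (8026 + 8220) + 1364/5125 = 16246 + 1364/5125 = 83262114/5125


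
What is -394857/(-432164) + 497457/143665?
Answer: 271710137853/62086841060 ≈ 4.3763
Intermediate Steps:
-394857/(-432164) + 497457/143665 = -394857*(-1/432164) + 497457*(1/143665) = 394857/432164 + 497457/143665 = 271710137853/62086841060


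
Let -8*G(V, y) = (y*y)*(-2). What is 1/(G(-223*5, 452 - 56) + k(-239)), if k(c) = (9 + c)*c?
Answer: 1/94174 ≈ 1.0619e-5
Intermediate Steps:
k(c) = c*(9 + c)
G(V, y) = y²/4 (G(V, y) = -y*y*(-2)/8 = -y²*(-2)/8 = -(-1)*y²/4 = y²/4)
1/(G(-223*5, 452 - 56) + k(-239)) = 1/((452 - 56)²/4 - 239*(9 - 239)) = 1/((¼)*396² - 239*(-230)) = 1/((¼)*156816 + 54970) = 1/(39204 + 54970) = 1/94174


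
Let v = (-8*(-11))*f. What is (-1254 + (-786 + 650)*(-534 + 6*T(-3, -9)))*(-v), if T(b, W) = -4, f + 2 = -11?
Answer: 85381296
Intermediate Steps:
f = -13 (f = -2 - 11 = -13)
v = -1144 (v = -8*(-11)*(-13) = 88*(-13) = -1144)
(-1254 + (-786 + 650)*(-534 + 6*T(-3, -9)))*(-v) = (-1254 + (-786 + 650)*(-534 + 6*(-4)))*(-1*(-1144)) = (-1254 - 136*(-534 - 24))*1144 = (-1254 - 136*(-558))*1144 = (-1254 + 75888)*1144 = 74634*1144 = 85381296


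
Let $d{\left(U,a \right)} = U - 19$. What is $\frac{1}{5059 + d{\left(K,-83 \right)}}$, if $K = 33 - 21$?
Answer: $\frac{1}{5052} \approx 0.00019794$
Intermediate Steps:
$K = 12$
$d{\left(U,a \right)} = -19 + U$
$\frac{1}{5059 + d{\left(K,-83 \right)}} = \frac{1}{5059 + \left(-19 + 12\right)} = \frac{1}{5059 - 7} = \frac{1}{5052}$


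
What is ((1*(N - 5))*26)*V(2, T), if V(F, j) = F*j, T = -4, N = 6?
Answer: -208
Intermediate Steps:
((1*(N - 5))*26)*V(2, T) = ((1*(6 - 5))*26)*(2*(-4)) = ((1*1)*26)*(-8) = (1*26)*(-8) = 26*(-8) = -208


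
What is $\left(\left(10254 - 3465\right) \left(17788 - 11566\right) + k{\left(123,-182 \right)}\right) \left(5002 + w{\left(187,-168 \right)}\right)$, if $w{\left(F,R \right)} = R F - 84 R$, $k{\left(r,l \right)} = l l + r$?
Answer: $-520059730310$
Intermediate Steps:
$k{\left(r,l \right)} = r + l^{2}$ ($k{\left(r,l \right)} = l^{2} + r = r + l^{2}$)
$w{\left(F,R \right)} = - 84 R + F R$ ($w{\left(F,R \right)} = F R - 84 R = - 84 R + F R$)
$\left(\left(10254 - 3465\right) \left(17788 - 11566\right) + k{\left(123,-182 \right)}\right) \left(5002 + w{\left(187,-168 \right)}\right) = \left(\left(10254 - 3465\right) \left(17788 - 11566\right) + \left(123 + \left(-182\right)^{2}\right)\right) \left(5002 - 168 \left(-84 + 187\right)\right) = \left(6789 \cdot 6222 + \left(123 + 33124\right)\right) \left(5002 - 17304\right) = \left(42241158 + 33247\right) \left(5002 - 17304\right) = 42274405 \left(-12302\right) = -520059730310$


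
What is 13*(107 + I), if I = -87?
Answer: 260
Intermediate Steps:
13*(107 + I) = 13*(107 - 87) = 13*20 = 260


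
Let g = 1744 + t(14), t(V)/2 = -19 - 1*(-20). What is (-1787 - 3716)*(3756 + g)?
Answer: -30277506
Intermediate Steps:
t(V) = 2 (t(V) = 2*(-19 - 1*(-20)) = 2*(-19 + 20) = 2*1 = 2)
g = 1746 (g = 1744 + 2 = 1746)
(-1787 - 3716)*(3756 + g) = (-1787 - 3716)*(3756 + 1746) = -5503*5502 = -30277506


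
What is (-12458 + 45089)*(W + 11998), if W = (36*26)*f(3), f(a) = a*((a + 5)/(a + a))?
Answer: 513677202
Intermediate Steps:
f(a) = 5/2 + a/2 (f(a) = a*((5 + a)/((2*a))) = a*((5 + a)*(1/(2*a))) = a*((5 + a)/(2*a)) = 5/2 + a/2)
W = 3744 (W = (36*26)*(5/2 + (1/2)*3) = 936*(5/2 + 3/2) = 936*4 = 3744)
(-12458 + 45089)*(W + 11998) = (-12458 + 45089)*(3744 + 11998) = 32631*15742 = 513677202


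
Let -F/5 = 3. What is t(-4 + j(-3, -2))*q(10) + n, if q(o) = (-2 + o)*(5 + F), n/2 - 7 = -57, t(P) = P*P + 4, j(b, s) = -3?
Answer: -4340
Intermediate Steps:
F = -15 (F = -5*3 = -15)
t(P) = 4 + P² (t(P) = P² + 4 = 4 + P²)
n = -100 (n = 14 + 2*(-57) = 14 - 114 = -100)
q(o) = 20 - 10*o (q(o) = (-2 + o)*(5 - 15) = (-2 + o)*(-10) = 20 - 10*o)
t(-4 + j(-3, -2))*q(10) + n = (4 + (-4 - 3)²)*(20 - 10*10) - 100 = (4 + (-7)²)*(20 - 100) - 100 = (4 + 49)*(-80) - 100 = 53*(-80) - 100 = -4240 - 100 = -4340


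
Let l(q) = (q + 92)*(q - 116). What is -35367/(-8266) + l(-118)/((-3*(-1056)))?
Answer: 2254625/363704 ≈ 6.1991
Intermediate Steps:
l(q) = (-116 + q)*(92 + q) (l(q) = (92 + q)*(-116 + q) = (-116 + q)*(92 + q))
-35367/(-8266) + l(-118)/((-3*(-1056))) = -35367/(-8266) + (-10672 + (-118)² - 24*(-118))/((-3*(-1056))) = -35367*(-1/8266) + (-10672 + 13924 + 2832)/3168 = 35367/8266 + 6084*(1/3168) = 35367/8266 + 169/88 = 2254625/363704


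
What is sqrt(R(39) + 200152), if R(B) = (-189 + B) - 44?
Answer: sqrt(199958) ≈ 447.17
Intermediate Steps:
R(B) = -233 + B
sqrt(R(39) + 200152) = sqrt((-233 + 39) + 200152) = sqrt(-194 + 200152) = sqrt(199958)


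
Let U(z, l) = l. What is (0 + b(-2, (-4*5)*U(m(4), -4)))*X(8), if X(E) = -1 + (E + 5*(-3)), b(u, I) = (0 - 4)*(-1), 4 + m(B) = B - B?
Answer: -32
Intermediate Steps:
m(B) = -4 (m(B) = -4 + (B - B) = -4 + 0 = -4)
b(u, I) = 4 (b(u, I) = -4*(-1) = 4)
X(E) = -16 + E (X(E) = -1 + (E - 15) = -1 + (-15 + E) = -16 + E)
(0 + b(-2, (-4*5)*U(m(4), -4)))*X(8) = (0 + 4)*(-16 + 8) = 4*(-8) = -32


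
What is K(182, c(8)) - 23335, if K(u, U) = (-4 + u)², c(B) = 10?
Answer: 8349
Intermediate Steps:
K(182, c(8)) - 23335 = (-4 + 182)² - 23335 = 178² - 23335 = 31684 - 23335 = 8349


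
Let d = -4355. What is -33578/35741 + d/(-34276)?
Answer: -9662791/11893772 ≈ -0.81242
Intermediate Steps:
-33578/35741 + d/(-34276) = -33578/35741 - 4355/(-34276) = -33578*1/35741 - 4355*(-1/34276) = -326/347 + 4355/34276 = -9662791/11893772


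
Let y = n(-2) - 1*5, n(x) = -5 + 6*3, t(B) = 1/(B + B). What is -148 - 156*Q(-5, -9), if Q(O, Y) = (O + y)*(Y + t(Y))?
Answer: 4090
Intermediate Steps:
t(B) = 1/(2*B)
n(x) = 13 (n(x) = -5 + 18 = 13)
y = 8 (y = 13 - 1*5 = 13 - 5 = 8)
Q(O, Y) = (8 + O)*(Y + 1/(2*Y)) (Q(O, Y) = (O + 8)*(Y + 1/(2*Y)) = (8 + O)*(Y + 1/(2*Y)))
-148 - 156*Q(-5, -9) = -148 - 78*(8 - 5 + 2*(-9)²*(8 - 5))/(-9) = -148 - 78*(-1)*(8 - 5 + 2*81*3)/9 = -148 - 78*(-1)*(8 - 5 + 486)/9 = -148 - 78*(-1)*489/9 = -148 - 156*(-163/6) = -148 + 4238 = 4090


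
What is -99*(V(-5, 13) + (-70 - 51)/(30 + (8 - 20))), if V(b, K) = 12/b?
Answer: 9031/10 ≈ 903.10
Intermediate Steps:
-99*(V(-5, 13) + (-70 - 51)/(30 + (8 - 20))) = -99*(12/(-5) + (-70 - 51)/(30 + (8 - 20))) = -99*(12*(-⅕) - 121/(30 - 12)) = -99*(-12/5 - 121/18) = -99*(-821/90) = 9031/10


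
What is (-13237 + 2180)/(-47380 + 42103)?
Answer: 11057/5277 ≈ 2.0953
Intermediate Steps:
(-13237 + 2180)/(-47380 + 42103) = -11057/(-5277) = -11057*(-1/5277) = 11057/5277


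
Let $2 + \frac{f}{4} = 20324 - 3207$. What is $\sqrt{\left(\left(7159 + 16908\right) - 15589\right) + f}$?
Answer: $\sqrt{76938} \approx 277.38$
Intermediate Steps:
$f = 68460$ ($f = -8 + 4 \left(20324 - 3207\right) = -8 + 4 \cdot 17117 = -8 + 68468 = 68460$)
$\sqrt{\left(\left(7159 + 16908\right) - 15589\right) + f} = \sqrt{\left(\left(7159 + 16908\right) - 15589\right) + 68460} = \sqrt{\left(24067 - 15589\right) + 68460} = \sqrt{8478 + 68460} = \sqrt{76938}$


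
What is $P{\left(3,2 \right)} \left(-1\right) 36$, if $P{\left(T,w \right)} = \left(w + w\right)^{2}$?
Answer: $-576$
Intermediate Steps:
$P{\left(T,w \right)} = 4 w^{2}$ ($P{\left(T,w \right)} = \left(2 w\right)^{2} = 4 w^{2}$)
$P{\left(3,2 \right)} \left(-1\right) 36 = 4 \cdot 2^{2} \left(-1\right) 36 = 4 \cdot 4 \left(-1\right) 36 = 16 \left(-1\right) 36 = \left(-16\right) 36 = -576$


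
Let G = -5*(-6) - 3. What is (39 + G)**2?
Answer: 4356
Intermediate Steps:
G = 27 (G = 30 - 3 = 27)
(39 + G)**2 = (39 + 27)**2 = 66**2 = 4356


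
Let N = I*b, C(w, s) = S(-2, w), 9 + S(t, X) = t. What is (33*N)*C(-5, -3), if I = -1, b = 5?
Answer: 1815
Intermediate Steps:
S(t, X) = -9 + t
C(w, s) = -11 (C(w, s) = -9 - 2 = -11)
N = -5 (N = -1*5 = -5)
(33*N)*C(-5, -3) = (33*(-5))*(-11) = -165*(-11) = 1815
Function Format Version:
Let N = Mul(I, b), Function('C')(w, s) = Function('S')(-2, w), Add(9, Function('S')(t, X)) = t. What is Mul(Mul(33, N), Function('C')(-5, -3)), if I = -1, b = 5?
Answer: 1815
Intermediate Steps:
Function('S')(t, X) = Add(-9, t)
Function('C')(w, s) = -11 (Function('C')(w, s) = Add(-9, -2) = -11)
N = -5 (N = Mul(-1, 5) = -5)
Mul(Mul(33, N), Function('C')(-5, -3)) = Mul(Mul(33, -5), -11) = Mul(-165, -11) = 1815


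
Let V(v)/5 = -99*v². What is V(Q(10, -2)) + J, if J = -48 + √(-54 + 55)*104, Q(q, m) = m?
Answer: -1924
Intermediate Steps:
V(v) = -495*v² (V(v) = 5*(-99*v²) = -495*v²)
J = 56 (J = -48 + √1*104 = -48 + 1*104 = -48 + 104 = 56)
V(Q(10, -2)) + J = -495*(-2)² + 56 = -495*4 + 56 = -1980 + 56 = -1924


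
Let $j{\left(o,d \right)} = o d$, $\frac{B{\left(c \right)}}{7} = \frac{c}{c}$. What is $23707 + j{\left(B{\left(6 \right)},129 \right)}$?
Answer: $24610$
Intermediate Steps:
$B{\left(c \right)} = 7$ ($B{\left(c \right)} = 7 \frac{c}{c} = 7 \cdot 1 = 7$)
$j{\left(o,d \right)} = d o$
$23707 + j{\left(B{\left(6 \right)},129 \right)} = 23707 + 129 \cdot 7 = 23707 + 903 = 24610$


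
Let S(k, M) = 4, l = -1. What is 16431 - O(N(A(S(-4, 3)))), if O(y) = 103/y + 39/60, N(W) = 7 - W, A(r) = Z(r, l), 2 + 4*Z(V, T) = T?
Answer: 10178577/620 ≈ 16417.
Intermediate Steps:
Z(V, T) = -½ + T/4
A(r) = -¾ (A(r) = -½ + (¼)*(-1) = -½ - ¼ = -¾)
O(y) = 13/20 + 103/y (O(y) = 103/y + 39*(1/60) = 103/y + 13/20 = 13/20 + 103/y)
16431 - O(N(A(S(-4, 3)))) = 16431 - (13/20 + 103/(7 - 1*(-¾))) = 16431 - (13/20 + 103/(7 + ¾)) = 16431 - (13/20 + 103/(31/4)) = 16431 - (13/20 + 103*(4/31)) = 16431 - (13/20 + 412/31) = 16431 - 1*8643/620 = 16431 - 8643/620 = 10178577/620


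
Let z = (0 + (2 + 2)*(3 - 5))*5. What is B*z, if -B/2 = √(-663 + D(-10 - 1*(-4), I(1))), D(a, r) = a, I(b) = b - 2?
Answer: 80*I*√669 ≈ 2069.2*I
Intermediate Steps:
I(b) = -2 + b
z = -40 (z = (0 + 4*(-2))*5 = (0 - 8)*5 = -8*5 = -40)
B = -2*I*√669 (B = -2*√(-663 + (-10 - 1*(-4))) = -2*√(-663 + (-10 + 4)) = -2*√(-663 - 6) = -2*I*√669 ≈ -51.73*I)
B*z = -2*I*√669*(-40) = 80*I*√669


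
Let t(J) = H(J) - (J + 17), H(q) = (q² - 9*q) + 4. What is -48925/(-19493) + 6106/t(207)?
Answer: 1056750404/397325819 ≈ 2.6597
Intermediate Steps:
H(q) = 4 + q² - 9*q
t(J) = -13 + J² - 10*J (t(J) = (4 + J² - 9*J) - (J + 17) = (4 + J² - 9*J) - (17 + J) = (4 + J² - 9*J) + (-17 - J) = -13 + J² - 10*J)
-48925/(-19493) + 6106/t(207) = -48925/(-19493) + 6106/(-13 + 207² - 10*207) = -48925*(-1/19493) + 6106/(-13 + 42849 - 2070) = 48925/19493 + 6106/40766 = 48925/19493 + 6106*(1/40766) = 48925/19493 + 3053/20383 = 1056750404/397325819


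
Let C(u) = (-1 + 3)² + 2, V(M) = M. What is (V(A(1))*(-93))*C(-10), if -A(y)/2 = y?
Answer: 1116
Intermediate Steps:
A(y) = -2*y
C(u) = 6 (C(u) = 2² + 2 = 4 + 2 = 6)
(V(A(1))*(-93))*C(-10) = (-2*1*(-93))*6 = -2*(-93)*6 = 186*6 = 1116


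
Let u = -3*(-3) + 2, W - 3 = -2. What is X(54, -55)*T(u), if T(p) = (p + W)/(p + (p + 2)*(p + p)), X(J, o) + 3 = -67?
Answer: -280/99 ≈ -2.8283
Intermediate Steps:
X(J, o) = -70 (X(J, o) = -3 - 67 = -70)
W = 1 (W = 3 - 2 = 1)
u = 11 (u = 9 + 2 = 11)
T(p) = (1 + p)/(p + 2*p*(2 + p)) (T(p) = (p + 1)/(p + (p + 2)*(p + p)) = (1 + p)/(p + (2 + p)*(2*p)) = (1 + p)/(p + 2*p*(2 + p)))
X(54, -55)*T(u) = -70*(1 + 11)/(11*(5 + 2*11)) = -70*12/(11*(5 + 22)) = -70*12/(11*27) = -70*4/99 = -280/99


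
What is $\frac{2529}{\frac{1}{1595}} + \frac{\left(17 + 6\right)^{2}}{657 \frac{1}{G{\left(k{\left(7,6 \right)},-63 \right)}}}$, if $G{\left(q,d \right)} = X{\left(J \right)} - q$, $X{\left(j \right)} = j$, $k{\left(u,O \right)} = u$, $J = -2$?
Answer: $\frac{294463586}{73} \approx 4.0337 \cdot 10^{6}$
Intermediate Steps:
$G{\left(q,d \right)} = -2 - q$
$\frac{2529}{\frac{1}{1595}} + \frac{\left(17 + 6\right)^{2}}{657 \frac{1}{G{\left(k{\left(7,6 \right)},-63 \right)}}} = \frac{2529}{\frac{1}{1595}} + \frac{\left(17 + 6\right)^{2}}{657 \frac{1}{-2 - 7}} = 2529 \frac{1}{\frac{1}{1595}} + \frac{23^{2}}{657 \frac{1}{-2 - 7}} = 2529 \cdot 1595 + \frac{529}{657 \frac{1}{-9}} = 4033755 + \frac{529}{657 \left(- \frac{1}{9}\right)} = 4033755 + \frac{529}{-73} = 4033755 + 529 \left(- \frac{1}{73}\right) = 4033755 - \frac{529}{73} = \frac{294463586}{73}$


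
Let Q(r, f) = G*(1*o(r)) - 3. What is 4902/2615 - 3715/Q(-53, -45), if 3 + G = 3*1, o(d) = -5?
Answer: 9729431/7845 ≈ 1240.2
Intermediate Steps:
G = 0 (G = -3 + 3*1 = -3 + 3 = 0)
Q(r, f) = -3 (Q(r, f) = 0*(1*(-5)) - 3 = 0*(-5) - 3 = 0 - 3 = -3)
4902/2615 - 3715/Q(-53, -45) = 4902/2615 - 3715/(-3) = 4902*(1/2615) - 3715*(-⅓) = 4902/2615 + 3715/3 = 9729431/7845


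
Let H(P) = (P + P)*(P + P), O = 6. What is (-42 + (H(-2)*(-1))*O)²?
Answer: 19044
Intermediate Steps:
H(P) = 4*P² (H(P) = (2*P)*(2*P) = 4*P²)
(-42 + (H(-2)*(-1))*O)² = (-42 + ((4*(-2)²)*(-1))*6)² = (-42 + ((4*4)*(-1))*6)² = (-42 + (16*(-1))*6)² = (-42 - 16*6)² = (-42 - 96)² = (-138)² = 19044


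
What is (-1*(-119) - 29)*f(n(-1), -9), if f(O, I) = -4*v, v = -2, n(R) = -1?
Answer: 720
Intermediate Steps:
f(O, I) = 8 (f(O, I) = -4*(-2) = 8)
(-1*(-119) - 29)*f(n(-1), -9) = (-1*(-119) - 29)*8 = (119 - 29)*8 = 90*8 = 720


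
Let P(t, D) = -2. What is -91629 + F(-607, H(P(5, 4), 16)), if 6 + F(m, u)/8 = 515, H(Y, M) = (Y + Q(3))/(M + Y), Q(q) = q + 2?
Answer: -87557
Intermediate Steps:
Q(q) = 2 + q
H(Y, M) = (5 + Y)/(M + Y) (H(Y, M) = (Y + (2 + 3))/(M + Y) = (Y + 5)/(M + Y) = (5 + Y)/(M + Y))
F(m, u) = 4072 (F(m, u) = -48 + 8*515 = -48 + 4120 = 4072)
-91629 + F(-607, H(P(5, 4), 16)) = -91629 + 4072 = -87557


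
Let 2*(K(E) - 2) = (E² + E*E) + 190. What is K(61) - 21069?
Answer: -17251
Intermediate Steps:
K(E) = 97 + E² (K(E) = 2 + ((E² + E*E) + 190)/2 = 2 + ((E² + E²) + 190)/2 = 2 + (2*E² + 190)/2 = 2 + (190 + 2*E²)/2 = 2 + (95 + E²) = 97 + E²)
K(61) - 21069 = (97 + 61²) - 21069 = (97 + 3721) - 21069 = 3818 - 21069 = -17251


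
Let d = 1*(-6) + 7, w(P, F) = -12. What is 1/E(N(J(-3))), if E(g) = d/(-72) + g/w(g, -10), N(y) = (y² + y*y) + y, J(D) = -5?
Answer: -72/271 ≈ -0.26568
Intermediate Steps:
d = 1 (d = -6 + 7 = 1)
N(y) = y + 2*y² (N(y) = (y² + y²) + y = 2*y² + y = y + 2*y²)
E(g) = -1/72 - g/12 (E(g) = 1/(-72) + g/(-12) = 1*(-1/72) + g*(-1/12) = -1/72 - g/12)
1/E(N(J(-3))) = 1/(-1/72 - (-5)*(1 + 2*(-5))/12) = 1/(-1/72 - (-5)*(1 - 10)/12) = 1/(-1/72 - (-5)*(-9)/12) = 1/(-1/72 - 1/12*45) = 1/(-1/72 - 15/4) = 1/(-271/72) = -72/271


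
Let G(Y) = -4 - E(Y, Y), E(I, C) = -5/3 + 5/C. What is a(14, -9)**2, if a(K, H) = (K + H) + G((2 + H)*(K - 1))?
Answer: 552049/74529 ≈ 7.4072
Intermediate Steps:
E(I, C) = -5/3 + 5/C (E(I, C) = -5*1/3 + 5/C = -5/3 + 5/C)
G(Y) = -7/3 - 5/Y (G(Y) = -4 - (-5/3 + 5/Y) = -4 + (5/3 - 5/Y) = -7/3 - 5/Y)
a(K, H) = -7/3 + H + K - 5/((-1 + K)*(2 + H)) (a(K, H) = (K + H) + (-7/3 - 5*1/((2 + H)*(K - 1))) = (H + K) + (-7/3 - 5*1/((-1 + K)*(2 + H))) = (H + K) + (-7/3 - 5/((-1 + K)*(2 + H))) = -7/3 + H + K - 5/((-1 + K)*(2 + H)))
a(14, -9)**2 = (-7/3 - 9 + 14 - 5/(-2 - 1*(-9) + 2*14 - 9*14))**2 = (-7/3 - 9 + 14 - 5/(-2 + 9 + 28 - 126))**2 = (-7/3 - 9 + 14 - 5/(-91))**2 = (-7/3 - 9 + 14 - 5*(-1/91))**2 = (-7/3 - 9 + 14 + 5/91)**2 = (743/273)**2 = 552049/74529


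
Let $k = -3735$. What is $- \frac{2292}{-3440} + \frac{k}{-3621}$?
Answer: $\frac{1762311}{1038020} \approx 1.6978$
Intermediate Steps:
$- \frac{2292}{-3440} + \frac{k}{-3621} = - \frac{2292}{-3440} - \frac{3735}{-3621} = \left(-2292\right) \left(- \frac{1}{3440}\right) - - \frac{1245}{1207} = \frac{573}{860} + \frac{1245}{1207} = \frac{1762311}{1038020}$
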